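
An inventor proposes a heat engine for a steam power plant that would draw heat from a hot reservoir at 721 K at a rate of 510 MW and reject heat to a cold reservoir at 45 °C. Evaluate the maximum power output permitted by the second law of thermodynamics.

T_C = 45 °C → 45 + 273.15 = 318.15 K.
The upper bound on efficiency is η_max = 1 − T_C/T_H = 1 − 318.15/721.00 = 0.5587.
W_max = η_max · Q_H = 0.5587 × 510 = 285.0 MW.

Ẇ_max ≈ 285.0 MW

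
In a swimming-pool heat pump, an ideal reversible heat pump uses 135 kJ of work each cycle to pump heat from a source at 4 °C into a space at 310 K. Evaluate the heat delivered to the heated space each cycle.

Q_H ≈ 1270 kJ

T_C = 4 °C → 4 + 273.15 = 277.15 K.
For a reversible heat pump, COP_HP = T_H/(T_H − T_C) = 310.00/32.85 = 9.4368.
Q_H = COP_HP · W = 9.4368 × 135 = 1270 kJ.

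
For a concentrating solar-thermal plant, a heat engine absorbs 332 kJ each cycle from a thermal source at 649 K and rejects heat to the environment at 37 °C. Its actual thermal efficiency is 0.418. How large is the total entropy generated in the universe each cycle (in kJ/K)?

T_C = 37 °C → 37 + 273.15 = 310.15 K.
W = η·Q_H = 0.418 × 332 = 138.8 kJ, so Q_C = Q_H − W = 193.2 kJ.
Reservoir entropy changes: ΔS_H = −Q_H/T_H = −332/649.00 = -0.5116 kJ/K and ΔS_C = +Q_C/T_C = 193.2/310.15 = 0.6230 kJ/K.
ΔS_univ = −Q_H/T_H + Q_C/T_C = 0.111 kJ/K (> 0, since η = 0.418 < η_Carnot = 0.522).

ΔS_univ ≈ 0.111 kJ/K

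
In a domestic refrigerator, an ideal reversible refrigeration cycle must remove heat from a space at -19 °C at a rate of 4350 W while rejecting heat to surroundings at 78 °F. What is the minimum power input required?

Ẇ_in ≈ 763 W

T_H = 78 °F → (78 − 32) × 5/9 = 25.56 °C = 298.71 K.
T_C = -19 °C → -19 + 273.15 = 254.15 K.
Carnot COP: COP_R = T_C/(T_H − T_C) = 254.15/44.56 = 5.7041.
W = Q_C/COP_R = 4350/5.7041 = 763 W.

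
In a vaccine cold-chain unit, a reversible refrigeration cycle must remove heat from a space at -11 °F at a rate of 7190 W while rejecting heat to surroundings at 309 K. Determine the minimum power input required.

T_C = -11 °F → (-11 − 32) × 5/9 = -23.89 °C = 249.26 K.
For a reversible refrigerator, COP_R = T_C/(T_H − T_C) = 249.26/59.74 = 4.1725.
W = Q_C/COP_R = 7190/4.1725 = 1720 W.

Ẇ_in ≈ 1720 W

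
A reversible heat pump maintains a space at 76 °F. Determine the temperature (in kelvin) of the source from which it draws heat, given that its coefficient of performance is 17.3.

T_C ≈ 280 K

T_H = 76 °F → (76 − 32) × 5/9 = 24.44 °C = 297.59 K.
COP_HP = T_H/(T_H − T_C) ⇒ T_C = T_H·(COP_HP − 1)/COP_HP = 297.59 × (17.3 − 1)/17.3 = 280 K.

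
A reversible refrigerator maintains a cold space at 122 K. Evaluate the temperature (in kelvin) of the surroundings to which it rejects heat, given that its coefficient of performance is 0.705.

T_H ≈ 295.0 K

COP_R = T_C/(T_H − T_C) ⇒ T_H = T_C·(1 + 1/COP_R) = 122.00 × (1 + 1/0.705) = 295.0 K.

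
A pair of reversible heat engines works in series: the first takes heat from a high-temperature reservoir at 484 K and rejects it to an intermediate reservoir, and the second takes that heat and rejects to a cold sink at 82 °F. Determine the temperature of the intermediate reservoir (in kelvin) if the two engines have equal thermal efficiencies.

T_m ≈ 381.6 K

T_C = 82 °F → (82 − 32) × 5/9 = 27.78 °C = 300.93 K.
Equal efficiencies require 1 − T_m/T_H = 1 − T_C/T_m, i.e. T_m/T_H = T_C/T_m, so T_m = √(T_H·T_C) = √(484.00 × 300.93) = 381.6 K.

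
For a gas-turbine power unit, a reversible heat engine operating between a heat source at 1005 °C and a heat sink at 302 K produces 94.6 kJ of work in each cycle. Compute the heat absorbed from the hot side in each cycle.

T_H = 1005 °C → 1005 + 273.15 = 1278.15 K.
For a reversible engine, η = 1 − T_C/T_H = 1 − 302.00/1278.15 = 0.7637.
Q_H = W/η = 94.6/0.7637 = 124 kJ.

Q_H ≈ 124 kJ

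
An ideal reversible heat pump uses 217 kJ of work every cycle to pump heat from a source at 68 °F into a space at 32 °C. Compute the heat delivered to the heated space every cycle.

Q_H ≈ 5518 kJ

T_H = 32 °C → 32 + 273.15 = 305.15 K.
T_C = 68 °F → (68 − 32) × 5/9 = 20.00 °C = 293.15 K.
The Carnot heat-pump COP is COP_HP = T_H/(T_H − T_C) = 305.15/12.00 = 25.4292.
Q_H = COP_HP · W = 25.4292 × 217 = 5518 kJ.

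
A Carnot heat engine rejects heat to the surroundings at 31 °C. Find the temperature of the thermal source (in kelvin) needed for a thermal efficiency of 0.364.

T_C = 31 °C → 31 + 273.15 = 304.15 K.
From η = 1 − T_C/T_H, solving for T_H gives T_H = T_C/(1 − η) = 304.15/(1 − 0.364) = 478 K.

T_H ≈ 478 K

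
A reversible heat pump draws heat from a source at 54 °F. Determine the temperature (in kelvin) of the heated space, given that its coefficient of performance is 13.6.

T_H ≈ 308 K

T_C = 54 °F → (54 − 32) × 5/9 = 12.22 °C = 285.37 K.
COP_HP = T_H/(T_H − T_C) ⇒ T_H = T_C·COP_HP/(COP_HP − 1) = 285.37 × 13.6/(13.6 − 1) = 308 K.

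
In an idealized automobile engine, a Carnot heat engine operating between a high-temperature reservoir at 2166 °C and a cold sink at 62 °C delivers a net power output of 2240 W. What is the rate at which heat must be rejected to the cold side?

Q̇_C ≈ 357 W

T_H = 2166 °C → 2166 + 273.15 = 2439.15 K.
T_C = 62 °C → 62 + 273.15 = 335.15 K.
η_rev = 1 − T_C/T_H = 1 − 335.15/2439.15 = 0.8626.
Since Q_C/Q_H = T_C/T_H and Q_H = W/η, Q_C = W·T_C/(T_H − T_C) = 2240 × 335.15/2104.00 = 357 W.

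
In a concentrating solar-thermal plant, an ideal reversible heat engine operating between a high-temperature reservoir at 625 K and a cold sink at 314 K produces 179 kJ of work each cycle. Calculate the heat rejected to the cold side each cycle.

Carnot efficiency: η = 1 − T_C/T_H = 1 − 314.00/625.00 = 0.4976.
Since Q_C/Q_H = T_C/T_H and Q_H = W/η, Q_C = W·T_C/(T_H − T_C) = 179 × 314.00/311.00 = 181 kJ.

Q_C ≈ 181 kJ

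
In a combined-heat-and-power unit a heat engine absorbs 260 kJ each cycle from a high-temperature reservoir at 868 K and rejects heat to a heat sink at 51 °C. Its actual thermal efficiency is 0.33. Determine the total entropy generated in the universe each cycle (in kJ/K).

T_C = 51 °C → 51 + 273.15 = 324.15 K.
W = η·Q_H = 0.33 × 260 = 85.80 kJ, so Q_C = Q_H − W = 174.2 kJ.
Entropy balance on the reservoirs: −Q_H/T_H = -0.2995 kJ/K, +Q_C/T_C = 0.5374 kJ/K.
ΔS_univ = −Q_H/T_H + Q_C/T_C = 0.2379 kJ/K (> 0, since η = 0.33 < η_Carnot = 0.627).

ΔS_univ ≈ 0.2379 kJ/K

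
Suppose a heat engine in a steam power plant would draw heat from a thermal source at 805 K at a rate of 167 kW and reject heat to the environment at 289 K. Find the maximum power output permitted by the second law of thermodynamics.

By the Carnot theorem, η_max = 1 − T_C/T_H = 1 − 289.00/805.00 = 0.6410.
W_max = η_max · Q_H = 0.6410 × 167 = 107 kW.

Ẇ_max ≈ 107 kW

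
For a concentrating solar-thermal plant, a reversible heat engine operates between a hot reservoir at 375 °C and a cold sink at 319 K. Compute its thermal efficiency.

η ≈ 0.508

T_H = 375 °C → 375 + 273.15 = 648.15 K.
η_rev = 1 − T_C/T_H = 1 − 319.00/648.15 = 0.508.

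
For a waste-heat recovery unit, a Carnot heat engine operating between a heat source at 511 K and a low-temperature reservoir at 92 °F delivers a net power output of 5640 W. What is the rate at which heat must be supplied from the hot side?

T_C = 92 °F → (92 − 32) × 5/9 = 33.33 °C = 306.48 K.
η_rev = 1 − T_C/T_H = 1 − 306.48/511.00 = 0.4002.
Q_H = W/η = 5640/0.4002 = 14100 W.

Q̇_H ≈ 14100 W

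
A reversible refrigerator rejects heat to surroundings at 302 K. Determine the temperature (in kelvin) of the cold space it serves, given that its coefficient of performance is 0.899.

T_C ≈ 143 K

COP_R = T_C/(T_H − T_C) ⇒ T_C = T_H·COP_R/(1 + COP_R) = 302.00 × 0.899/(1 + 0.899) = 143 K.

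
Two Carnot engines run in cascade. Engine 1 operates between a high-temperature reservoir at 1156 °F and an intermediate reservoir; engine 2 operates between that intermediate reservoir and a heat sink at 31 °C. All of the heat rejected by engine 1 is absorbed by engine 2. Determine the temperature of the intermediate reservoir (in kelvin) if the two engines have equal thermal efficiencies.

T_H = 1156 °F → (1156 − 32) × 5/9 = 624.44 °C = 897.59 K.
T_C = 31 °C → 31 + 273.15 = 304.15 K.
Equal efficiencies require 1 − T_m/T_H = 1 − T_C/T_m, i.e. T_m/T_H = T_C/T_m, so T_m = √(T_H·T_C) = √(897.59 × 304.15) = 522.5 K.

T_m ≈ 522.5 K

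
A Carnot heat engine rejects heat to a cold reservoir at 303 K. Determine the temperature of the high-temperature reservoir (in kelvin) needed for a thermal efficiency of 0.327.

From η = 1 − T_C/T_H, solving for T_H gives T_H = T_C/(1 − η) = 303.00/(1 − 0.327) = 450.2 K.

T_H ≈ 450.2 K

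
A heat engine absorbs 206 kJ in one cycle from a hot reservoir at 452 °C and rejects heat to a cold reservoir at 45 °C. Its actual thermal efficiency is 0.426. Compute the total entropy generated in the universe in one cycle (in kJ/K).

ΔS_univ ≈ 0.0876 kJ/K

T_H = 452 °C → 452 + 273.15 = 725.15 K.
T_C = 45 °C → 45 + 273.15 = 318.15 K.
W = η·Q_H = 0.426 × 206 = 87.76 kJ, so Q_C = Q_H − W = 118.2 kJ.
The hot reservoir loses entropy Q_H/T_H = 206/725.15 = 0.2841 kJ/K; the cold reservoir gains Q_C/T_C = 118.2/318.15 = 0.3717 kJ/K.
ΔS_univ = −Q_H/T_H + Q_C/T_C = 0.0876 kJ/K (> 0, since η = 0.426 < η_Carnot = 0.561).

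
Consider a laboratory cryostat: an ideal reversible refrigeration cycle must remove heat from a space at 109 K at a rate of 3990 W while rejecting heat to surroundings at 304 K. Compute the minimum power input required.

COP_R = T_C/(T_H − T_C) = 109.00/195.00 = 0.5590.
W = Q_C/COP_R = 3990/0.5590 = 7138 W.

Ẇ_in ≈ 7138 W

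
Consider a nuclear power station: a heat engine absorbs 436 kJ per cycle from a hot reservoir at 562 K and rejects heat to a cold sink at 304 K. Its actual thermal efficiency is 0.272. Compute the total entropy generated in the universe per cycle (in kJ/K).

ΔS_univ ≈ 0.268 kJ/K

W = η·Q_H = 0.272 × 436 = 118.6 kJ, so Q_C = Q_H − W = 317.4 kJ.
Reservoir entropy changes: ΔS_H = −Q_H/T_H = −436/562.00 = -0.7758 kJ/K and ΔS_C = +Q_C/T_C = 317.4/304.00 = 1.044 kJ/K.
ΔS_univ = −Q_H/T_H + Q_C/T_C = 0.268 kJ/K (> 0, since η = 0.272 < η_Carnot = 0.459).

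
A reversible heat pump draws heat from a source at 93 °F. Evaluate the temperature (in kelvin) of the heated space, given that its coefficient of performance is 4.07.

T_C = 93 °F → (93 − 32) × 5/9 = 33.89 °C = 307.04 K.
COP_HP = T_H/(T_H − T_C) ⇒ T_H = T_C·COP_HP/(COP_HP − 1) = 307.04 × 4.07/(4.07 − 1) = 407 K.

T_H ≈ 407 K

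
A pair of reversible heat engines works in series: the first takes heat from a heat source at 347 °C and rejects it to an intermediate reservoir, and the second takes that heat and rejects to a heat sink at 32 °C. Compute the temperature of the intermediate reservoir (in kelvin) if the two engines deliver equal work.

T_H = 347 °C → 347 + 273.15 = 620.15 K.
T_C = 32 °C → 32 + 273.15 = 305.15 K.
For reversible stages Q_m = Q_H·(T_m/T_H). Setting W₁ = Q_H(1 − T_m/T_H) equal to W₂ = Q_m(1 − T_C/T_m) = Q_H·(T_m − T_C)/T_H gives T_H − T_m = T_m − T_C, so T_m = (T_H + T_C)/2 = (620.15 + 305.15)/2 = 463 K.

T_m ≈ 463 K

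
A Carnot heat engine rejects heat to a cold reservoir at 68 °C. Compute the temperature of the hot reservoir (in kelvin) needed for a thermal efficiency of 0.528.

T_H ≈ 723 K

T_C = 68 °C → 68 + 273.15 = 341.15 K.
From η = 1 − T_C/T_H, solving for T_H gives T_H = T_C/(1 − η) = 341.15/(1 − 0.528) = 723 K.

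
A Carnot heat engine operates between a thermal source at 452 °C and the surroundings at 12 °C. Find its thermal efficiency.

T_H = 452 °C → 452 + 273.15 = 725.15 K.
T_C = 12 °C → 12 + 273.15 = 285.15 K.
Carnot efficiency: η = 1 − T_C/T_H = 1 − 285.15/725.15 = 0.607.

η ≈ 0.607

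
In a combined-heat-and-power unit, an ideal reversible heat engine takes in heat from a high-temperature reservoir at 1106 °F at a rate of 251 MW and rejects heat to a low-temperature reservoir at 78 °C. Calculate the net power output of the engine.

T_H = 1106 °F → (1106 − 32) × 5/9 = 596.67 °C = 869.82 K.
T_C = 78 °C → 78 + 273.15 = 351.15 K.
η_rev = 1 − T_C/T_H = 1 − 351.15/869.82 = 0.5963.
W = η·Q_H = 0.5963 × 251 = 149.7 MW.

Ẇ ≈ 149.7 MW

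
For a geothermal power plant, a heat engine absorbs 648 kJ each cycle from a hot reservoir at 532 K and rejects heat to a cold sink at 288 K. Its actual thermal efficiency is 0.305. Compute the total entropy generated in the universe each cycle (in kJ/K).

ΔS_univ ≈ 0.3457 kJ/K

W = η·Q_H = 0.305 × 648 = 197.6 kJ, so Q_C = Q_H − W = 450.4 kJ.
The hot reservoir loses entropy Q_H/T_H = 648/532.00 = 1.218 kJ/K; the cold reservoir gains Q_C/T_C = 450.4/288.00 = 1.564 kJ/K.
ΔS_univ = −Q_H/T_H + Q_C/T_C = 0.3457 kJ/K (> 0, since η = 0.305 < η_Carnot = 0.459).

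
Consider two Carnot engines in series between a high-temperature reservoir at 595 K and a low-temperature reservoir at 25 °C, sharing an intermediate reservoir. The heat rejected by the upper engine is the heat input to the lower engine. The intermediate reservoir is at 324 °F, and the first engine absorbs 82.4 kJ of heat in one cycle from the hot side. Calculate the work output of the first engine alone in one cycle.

W₁ ≈ 22.1 kJ

T_C = 25 °C → 25 + 273.15 = 298.15 K.
T_m = 324 °F → (324 − 32) × 5/9 = 162.22 °C = 435.37 K.
First-stage efficiency η₁ = 1 − T_m/T_H = 1 − 435.37/595.00 = 0.2683.
W₁ = η₁·Q_H = 0.2683 × 82.4 = 22.1 kJ.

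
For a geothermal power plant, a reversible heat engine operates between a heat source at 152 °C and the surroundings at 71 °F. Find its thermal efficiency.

T_H = 152 °C → 152 + 273.15 = 425.15 K.
T_C = 71 °F → (71 − 32) × 5/9 = 21.67 °C = 294.82 K.
For a reversible engine, η = 1 − T_C/T_H = 1 − 294.82/425.15 = 0.3066.

η ≈ 0.3066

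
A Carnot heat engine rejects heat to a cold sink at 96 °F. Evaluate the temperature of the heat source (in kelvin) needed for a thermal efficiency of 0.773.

T_C = 96 °F → (96 − 32) × 5/9 = 35.56 °C = 308.71 K.
From η = 1 − T_C/T_H, solving for T_H gives T_H = T_C/(1 − η) = 308.71/(1 − 0.773) = 1360 K.

T_H ≈ 1360 K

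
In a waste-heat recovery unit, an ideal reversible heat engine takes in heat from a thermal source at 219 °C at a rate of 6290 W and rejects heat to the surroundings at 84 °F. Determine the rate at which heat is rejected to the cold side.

Q̇_C ≈ 3860 W

T_H = 219 °C → 219 + 273.15 = 492.15 K.
T_C = 84 °F → (84 − 32) × 5/9 = 28.89 °C = 302.04 K.
For a reversible engine, η = 1 − T_C/T_H = 1 − 302.04/492.15 = 0.3863.
For a reversible cycle Q_C/Q_H = T_C/T_H, so Q_C = 6290 × 302.04/492.15 = 3860 W.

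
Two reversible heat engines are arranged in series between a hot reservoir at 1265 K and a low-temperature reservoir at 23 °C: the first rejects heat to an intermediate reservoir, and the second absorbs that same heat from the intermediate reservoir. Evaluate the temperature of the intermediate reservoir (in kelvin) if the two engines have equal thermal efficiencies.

T_m ≈ 612 K

T_C = 23 °C → 23 + 273.15 = 296.15 K.
Equal efficiencies require 1 − T_m/T_H = 1 − T_C/T_m, i.e. T_m/T_H = T_C/T_m, so T_m = √(T_H·T_C) = √(1265.00 × 296.15) = 612 K.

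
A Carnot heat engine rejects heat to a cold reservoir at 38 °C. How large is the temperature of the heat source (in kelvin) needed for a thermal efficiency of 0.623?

T_C = 38 °C → 38 + 273.15 = 311.15 K.
From η = 1 − T_C/T_H, solving for T_H gives T_H = T_C/(1 − η) = 311.15/(1 − 0.623) = 825 K.

T_H ≈ 825 K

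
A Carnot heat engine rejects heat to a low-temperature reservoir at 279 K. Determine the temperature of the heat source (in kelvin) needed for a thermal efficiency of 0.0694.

From η = 1 − T_C/T_H, solving for T_H gives T_H = T_C/(1 − η) = 279.00/(1 − 0.0694) = 300 K.

T_H ≈ 300 K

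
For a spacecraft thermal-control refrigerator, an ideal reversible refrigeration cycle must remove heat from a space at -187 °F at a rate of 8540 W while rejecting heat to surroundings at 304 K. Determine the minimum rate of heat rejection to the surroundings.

T_C = -187 °F → (-187 − 32) × 5/9 = -121.67 °C = 151.48 K.
For a reversible cycle Q_H/Q_C = T_H/T_C, so Q_H = Q_C·T_H/T_C = 8540 × 304.00/151.48 = 17100 W.

Q̇_H ≈ 17100 W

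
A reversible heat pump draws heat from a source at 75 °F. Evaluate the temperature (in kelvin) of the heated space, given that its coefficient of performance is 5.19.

T_H ≈ 367.9 K

T_C = 75 °F → (75 − 32) × 5/9 = 23.89 °C = 297.04 K.
COP_HP = T_H/(T_H − T_C) ⇒ T_H = T_C·COP_HP/(COP_HP − 1) = 297.04 × 5.19/(5.19 − 1) = 367.9 K.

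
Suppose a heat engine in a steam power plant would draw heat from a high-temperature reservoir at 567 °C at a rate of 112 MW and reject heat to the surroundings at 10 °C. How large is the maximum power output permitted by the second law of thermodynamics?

Ẇ_max ≈ 74.3 MW

T_H = 567 °C → 567 + 273.15 = 840.15 K.
T_C = 10 °C → 10 + 273.15 = 283.15 K.
No engine can exceed the Carnot limit: η_max = 1 − T_C/T_H = 1 − 283.15/840.15 = 0.6630.
W_max = η_max · Q_H = 0.6630 × 112 = 74.3 MW.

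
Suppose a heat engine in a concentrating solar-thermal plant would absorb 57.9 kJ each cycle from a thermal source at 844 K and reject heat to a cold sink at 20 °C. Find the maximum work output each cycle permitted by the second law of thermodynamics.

T_C = 20 °C → 20 + 273.15 = 293.15 K.
No engine can exceed the Carnot limit: η_max = 1 − T_C/T_H = 1 − 293.15/844.00 = 0.6527.
W_max = η_max · Q_H = 0.6527 × 57.9 = 37.8 kJ.

W_max ≈ 37.8 kJ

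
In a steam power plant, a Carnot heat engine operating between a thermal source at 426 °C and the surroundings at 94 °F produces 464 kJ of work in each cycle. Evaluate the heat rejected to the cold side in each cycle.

T_H = 426 °C → 426 + 273.15 = 699.15 K.
T_C = 94 °F → (94 − 32) × 5/9 = 34.44 °C = 307.59 K.
Since the cycle is reversible, η = 1 − T_C/T_H = 1 − 307.59/699.15 = 0.5600.
Since Q_C/Q_H = T_C/T_H and Q_H = W/η, Q_C = W·T_C/(T_H − T_C) = 464 × 307.59/391.56 = 364.5 kJ.

Q_C ≈ 364.5 kJ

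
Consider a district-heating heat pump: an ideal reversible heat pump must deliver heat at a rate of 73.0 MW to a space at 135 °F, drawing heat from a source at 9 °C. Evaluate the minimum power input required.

T_H = 135 °F → (135 − 32) × 5/9 = 57.22 °C = 330.37 K.
T_C = 9 °C → 9 + 273.15 = 282.15 K.
For a reversible heat pump, COP_HP = T_H/(T_H − T_C) = 330.37/48.22 = 6.8510.
W = Q_H/COP_HP = 73.0/6.8510 = 10.7 MW.

Ẇ_in ≈ 10.7 MW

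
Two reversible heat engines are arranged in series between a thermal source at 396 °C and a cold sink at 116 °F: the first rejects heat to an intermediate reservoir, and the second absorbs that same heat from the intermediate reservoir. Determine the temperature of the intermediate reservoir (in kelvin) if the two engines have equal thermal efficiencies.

T_H = 396 °C → 396 + 273.15 = 669.15 K.
T_C = 116 °F → (116 − 32) × 5/9 = 46.67 °C = 319.82 K.
Equal efficiencies require 1 − T_m/T_H = 1 − T_C/T_m, i.e. T_m/T_H = T_C/T_m, so T_m = √(T_H·T_C) = √(669.15 × 319.82) = 463 K.

T_m ≈ 463 K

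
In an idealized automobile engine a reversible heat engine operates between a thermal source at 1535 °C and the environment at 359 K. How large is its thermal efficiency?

T_H = 1535 °C → 1535 + 273.15 = 1808.15 K.
The Carnot efficiency is η = 1 − T_C/T_H = 1 − 359.00/1808.15 = 0.8015.

η ≈ 0.8015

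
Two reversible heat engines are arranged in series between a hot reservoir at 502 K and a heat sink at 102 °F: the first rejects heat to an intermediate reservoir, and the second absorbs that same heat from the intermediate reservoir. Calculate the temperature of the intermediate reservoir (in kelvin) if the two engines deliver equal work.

T_C = 102 °F → (102 − 32) × 5/9 = 38.89 °C = 312.04 K.
For reversible stages Q_m = Q_H·(T_m/T_H). Setting W₁ = Q_H(1 − T_m/T_H) equal to W₂ = Q_m(1 − T_C/T_m) = Q_H·(T_m − T_C)/T_H gives T_H − T_m = T_m − T_C, so T_m = (T_H + T_C)/2 = (502.00 + 312.04)/2 = 407 K.

T_m ≈ 407 K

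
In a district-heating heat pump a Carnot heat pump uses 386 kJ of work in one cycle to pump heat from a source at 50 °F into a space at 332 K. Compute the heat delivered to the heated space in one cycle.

T_C = 50 °F → (50 − 32) × 5/9 = 10.00 °C = 283.15 K.
Reversible heating COP: COP_HP = T_H/(T_H − T_C) = 332.00/48.85 = 6.7963.
Q_H = COP_HP · W = 6.7963 × 386 = 2620 kJ.

Q_H ≈ 2620 kJ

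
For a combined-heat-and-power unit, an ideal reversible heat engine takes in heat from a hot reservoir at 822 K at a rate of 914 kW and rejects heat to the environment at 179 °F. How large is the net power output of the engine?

T_C = 179 °F → (179 − 32) × 5/9 = 81.67 °C = 354.82 K.
The Carnot efficiency is η = 1 − T_C/T_H = 1 − 354.82/822.00 = 0.5683.
W = η·Q_H = 0.5683 × 914 = 519 kW.

Ẇ ≈ 519 kW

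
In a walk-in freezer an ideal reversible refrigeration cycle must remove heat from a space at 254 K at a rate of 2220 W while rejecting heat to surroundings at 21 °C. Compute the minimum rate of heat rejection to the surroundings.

T_H = 21 °C → 21 + 273.15 = 294.15 K.
For a reversible cycle Q_H/Q_C = T_H/T_C, so Q_H = Q_C·T_H/T_C = 2220 × 294.15/254.00 = 2571 W.

Q̇_H ≈ 2571 W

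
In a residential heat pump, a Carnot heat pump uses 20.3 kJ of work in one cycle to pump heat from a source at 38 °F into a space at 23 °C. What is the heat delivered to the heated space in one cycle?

T_H = 23 °C → 23 + 273.15 = 296.15 K.
T_C = 38 °F → (38 − 32) × 5/9 = 3.33 °C = 276.48 K.
For a reversible heat pump, COP_HP = T_H/(T_H − T_C) = 296.15/19.67 = 15.0585.
Q_H = COP_HP · W = 15.0585 × 20.3 = 306 kJ.

Q_H ≈ 306 kJ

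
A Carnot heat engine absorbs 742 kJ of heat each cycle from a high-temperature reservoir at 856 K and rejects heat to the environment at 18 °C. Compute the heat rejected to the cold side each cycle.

Q_C ≈ 252 kJ

T_C = 18 °C → 18 + 273.15 = 291.15 K.
The Carnot efficiency is η = 1 − T_C/T_H = 1 − 291.15/856.00 = 0.6599.
For a reversible cycle Q_C/Q_H = T_C/T_H, so Q_C = 742 × 291.15/856.00 = 252 kJ.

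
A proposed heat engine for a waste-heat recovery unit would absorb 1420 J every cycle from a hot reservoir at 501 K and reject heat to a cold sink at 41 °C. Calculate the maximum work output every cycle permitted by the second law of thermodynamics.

T_C = 41 °C → 41 + 273.15 = 314.15 K.
No engine can exceed the Carnot limit: η_max = 1 − T_C/T_H = 1 − 314.15/501.00 = 0.3730.
W_max = η_max · Q_H = 0.3730 × 1420 = 530 J.

W_max ≈ 530 J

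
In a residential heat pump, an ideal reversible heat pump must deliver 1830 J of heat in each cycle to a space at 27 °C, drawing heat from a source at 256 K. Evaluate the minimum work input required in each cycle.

T_H = 27 °C → 27 + 273.15 = 300.15 K.
COP_HP = T_H/(T_H − T_C) = 300.15/44.15 = 6.7984.
W = Q_H/COP_HP = 1830/6.7984 = 269 J.

W_in ≈ 269 J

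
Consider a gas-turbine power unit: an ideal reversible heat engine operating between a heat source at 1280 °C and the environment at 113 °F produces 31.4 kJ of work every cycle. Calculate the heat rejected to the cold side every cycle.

Q_C ≈ 8.09 kJ

T_H = 1280 °C → 1280 + 273.15 = 1553.15 K.
T_C = 113 °F → (113 − 32) × 5/9 = 45.00 °C = 318.15 K.
The Carnot efficiency is η = 1 − T_C/T_H = 1 − 318.15/1553.15 = 0.7952.
Since Q_C/Q_H = T_C/T_H and Q_H = W/η, Q_C = W·T_C/(T_H − T_C) = 31.4 × 318.15/1235.00 = 8.09 kJ.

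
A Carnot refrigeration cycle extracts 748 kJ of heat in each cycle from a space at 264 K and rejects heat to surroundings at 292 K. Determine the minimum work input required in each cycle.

COP_R = T_C/(T_H − T_C) = 264.00/28.00 = 9.4286.
W = Q_C/COP_R = 748/9.4286 = 79.3 kJ.

W_in ≈ 79.3 kJ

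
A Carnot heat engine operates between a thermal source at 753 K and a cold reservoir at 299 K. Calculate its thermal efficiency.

η ≈ 0.603

Carnot efficiency: η = 1 − T_C/T_H = 1 − 299.00/753.00 = 0.603.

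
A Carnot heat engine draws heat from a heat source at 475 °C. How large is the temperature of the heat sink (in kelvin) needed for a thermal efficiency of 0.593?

T_H = 475 °C → 475 + 273.15 = 748.15 K.
From η = 1 − T_C/T_H, T_C = T_H·(1 − η) = 748.15 × (1 − 0.593) = 304 K.

T_C ≈ 304 K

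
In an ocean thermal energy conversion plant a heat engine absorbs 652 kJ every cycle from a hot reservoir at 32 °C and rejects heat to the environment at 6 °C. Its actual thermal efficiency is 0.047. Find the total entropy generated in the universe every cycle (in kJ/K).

ΔS_univ ≈ 0.0892 kJ/K

T_H = 32 °C → 32 + 273.15 = 305.15 K.
T_C = 6 °C → 6 + 273.15 = 279.15 K.
W = η·Q_H = 0.047 × 652 = 30.64 kJ, so Q_C = Q_H − W = 621.4 kJ.
Reservoir entropy changes: ΔS_H = −Q_H/T_H = −652/305.15 = -2.137 kJ/K and ΔS_C = +Q_C/T_C = 621.4/279.15 = 2.226 kJ/K.
ΔS_univ = −Q_H/T_H + Q_C/T_C = 0.0892 kJ/K (> 0, since η = 0.047 < η_Carnot = 0.085).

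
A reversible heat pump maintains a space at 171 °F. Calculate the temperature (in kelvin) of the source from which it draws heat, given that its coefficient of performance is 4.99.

T_C ≈ 280.2 K

T_H = 171 °F → (171 − 32) × 5/9 = 77.22 °C = 350.37 K.
COP_HP = T_H/(T_H − T_C) ⇒ T_C = T_H·(COP_HP − 1)/COP_HP = 350.37 × (4.99 − 1)/4.99 = 280.2 K.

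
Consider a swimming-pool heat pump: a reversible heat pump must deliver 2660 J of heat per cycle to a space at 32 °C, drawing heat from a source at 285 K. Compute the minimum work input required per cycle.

T_H = 32 °C → 32 + 273.15 = 305.15 K.
For a reversible heat pump, COP_HP = T_H/(T_H − T_C) = 305.15/20.15 = 15.1439.
W = Q_H/COP_HP = 2660/15.1439 = 176 J.

W_in ≈ 176 J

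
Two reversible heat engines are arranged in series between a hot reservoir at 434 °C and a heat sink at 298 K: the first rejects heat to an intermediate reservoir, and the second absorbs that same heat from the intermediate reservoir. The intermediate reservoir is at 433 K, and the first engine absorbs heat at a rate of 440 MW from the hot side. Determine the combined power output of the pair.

Ẇ_total ≈ 254.6 MW

T_H = 434 °C → 434 + 273.15 = 707.15 K.
Two reversible stages in series are equivalent to a single Carnot engine between T_H and T_C, so η_total = 1 − T_C/T_H = 1 − 298.00/707.15 = 0.5786.
W_total = η_total · Q_H = 0.5786 × 440 = 254.6 MW.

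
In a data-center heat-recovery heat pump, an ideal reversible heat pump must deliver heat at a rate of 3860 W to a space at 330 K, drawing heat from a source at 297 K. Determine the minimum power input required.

Reversible heating COP: COP_HP = T_H/(T_H − T_C) = 330.00/33.00 = 10.0000.
W = Q_H/COP_HP = 3860/10.0000 = 386 W.

Ẇ_in ≈ 386 W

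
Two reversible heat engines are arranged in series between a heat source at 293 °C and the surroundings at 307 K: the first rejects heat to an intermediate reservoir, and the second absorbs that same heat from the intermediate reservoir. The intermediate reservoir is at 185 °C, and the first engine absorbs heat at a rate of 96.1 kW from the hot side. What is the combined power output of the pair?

Ẇ_total ≈ 43.99 kW

T_H = 293 °C → 293 + 273.15 = 566.15 K.
Two reversible stages in series are equivalent to a single Carnot engine between T_H and T_C, so η_total = 1 − T_C/T_H = 1 − 307.00/566.15 = 0.4577.
W_total = η_total · Q_H = 0.4577 × 96.1 = 43.99 kW.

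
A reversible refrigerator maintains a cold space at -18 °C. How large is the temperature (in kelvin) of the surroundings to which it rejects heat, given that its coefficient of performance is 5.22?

T_H ≈ 304 K

T_C = -18 °C → -18 + 273.15 = 255.15 K.
COP_R = T_C/(T_H − T_C) ⇒ T_H = T_C·(1 + 1/COP_R) = 255.15 × (1 + 1/5.22) = 304 K.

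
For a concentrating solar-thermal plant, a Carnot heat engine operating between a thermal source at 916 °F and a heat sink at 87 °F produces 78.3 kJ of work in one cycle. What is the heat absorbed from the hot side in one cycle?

T_H = 916 °F → (916 − 32) × 5/9 = 491.11 °C = 764.26 K.
T_C = 87 °F → (87 − 32) × 5/9 = 30.56 °C = 303.71 K.
Carnot efficiency: η = 1 − T_C/T_H = 1 − 303.71/764.26 = 0.6026.
Q_H = W/η = 78.3/0.6026 = 130 kJ.

Q_H ≈ 130 kJ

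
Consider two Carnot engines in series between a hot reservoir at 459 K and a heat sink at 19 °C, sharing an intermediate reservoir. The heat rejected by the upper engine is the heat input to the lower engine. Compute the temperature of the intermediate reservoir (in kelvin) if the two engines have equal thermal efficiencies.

T_m ≈ 366 K

T_C = 19 °C → 19 + 273.15 = 292.15 K.
Equal efficiencies require 1 − T_m/T_H = 1 − T_C/T_m, i.e. T_m/T_H = T_C/T_m, so T_m = √(T_H·T_C) = √(459.00 × 292.15) = 366 K.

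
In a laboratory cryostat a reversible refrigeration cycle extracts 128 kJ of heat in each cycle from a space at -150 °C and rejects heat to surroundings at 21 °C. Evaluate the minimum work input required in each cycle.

W_in ≈ 178 kJ

T_H = 21 °C → 21 + 273.15 = 294.15 K.
T_C = -150 °C → -150 + 273.15 = 123.15 K.
The reversible coefficient of performance is COP_R = T_C/(T_H − T_C) = 123.15/171.00 = 0.7202.
W = Q_C/COP_R = 128/0.7202 = 178 kJ.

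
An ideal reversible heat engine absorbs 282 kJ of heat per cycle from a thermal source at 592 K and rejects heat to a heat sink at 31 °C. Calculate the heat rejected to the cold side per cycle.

Q_C ≈ 144.9 kJ

T_C = 31 °C → 31 + 273.15 = 304.15 K.
For a reversible engine, η = 1 − T_C/T_H = 1 − 304.15/592.00 = 0.4862.
For a reversible cycle Q_C/Q_H = T_C/T_H, so Q_C = 282 × 304.15/592.00 = 144.9 kJ.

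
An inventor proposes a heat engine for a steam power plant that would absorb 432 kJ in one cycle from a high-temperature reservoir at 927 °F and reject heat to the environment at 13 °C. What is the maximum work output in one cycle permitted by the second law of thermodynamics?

W_max ≈ 272 kJ

T_H = 927 °F → (927 − 32) × 5/9 = 497.22 °C = 770.37 K.
T_C = 13 °C → 13 + 273.15 = 286.15 K.
The upper bound on efficiency is η_max = 1 − T_C/T_H = 1 − 286.15/770.37 = 0.6286.
W_max = η_max · Q_H = 0.6286 × 432 = 272 kJ.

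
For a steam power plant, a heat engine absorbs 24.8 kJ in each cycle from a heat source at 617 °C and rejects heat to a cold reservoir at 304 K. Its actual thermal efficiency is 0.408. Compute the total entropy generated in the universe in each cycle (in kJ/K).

ΔS_univ ≈ 0.0204 kJ/K

T_H = 617 °C → 617 + 273.15 = 890.15 K.
W = η·Q_H = 0.408 × 24.8 = 10.12 kJ, so Q_C = Q_H − W = 14.68 kJ.
Reservoir entropy changes: ΔS_H = −Q_H/T_H = −24.8/890.15 = -0.02786 kJ/K and ΔS_C = +Q_C/T_C = 14.68/304.00 = 0.04829 kJ/K.
ΔS_univ = −Q_H/T_H + Q_C/T_C = 0.0204 kJ/K (> 0, since η = 0.408 < η_Carnot = 0.658).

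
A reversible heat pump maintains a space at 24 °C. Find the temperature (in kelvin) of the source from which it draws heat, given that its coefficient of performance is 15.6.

T_H = 24 °C → 24 + 273.15 = 297.15 K.
COP_HP = T_H/(T_H − T_C) ⇒ T_C = T_H·(COP_HP − 1)/COP_HP = 297.15 × (15.6 − 1)/15.6 = 278 K.

T_C ≈ 278 K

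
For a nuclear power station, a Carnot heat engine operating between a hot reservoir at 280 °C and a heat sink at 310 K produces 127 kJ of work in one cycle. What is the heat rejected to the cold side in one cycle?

T_H = 280 °C → 280 + 273.15 = 553.15 K.
For a reversible engine, η = 1 − T_C/T_H = 1 − 310.00/553.15 = 0.4396.
Since Q_C/Q_H = T_C/T_H and Q_H = W/η, Q_C = W·T_C/(T_H − T_C) = 127 × 310.00/243.15 = 161.9 kJ.

Q_C ≈ 161.9 kJ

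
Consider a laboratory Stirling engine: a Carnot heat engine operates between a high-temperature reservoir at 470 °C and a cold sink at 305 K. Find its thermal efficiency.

T_H = 470 °C → 470 + 273.15 = 743.15 K.
Since the cycle is reversible, η = 1 − T_C/T_H = 1 − 305.00/743.15 = 0.5896.

η ≈ 0.5896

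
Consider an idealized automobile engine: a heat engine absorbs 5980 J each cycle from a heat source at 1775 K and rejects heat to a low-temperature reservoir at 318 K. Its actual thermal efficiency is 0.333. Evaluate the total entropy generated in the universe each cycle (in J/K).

W = η·Q_H = 0.333 × 5980 = 1991 J, so Q_C = Q_H − W = 3989 J.
Entropy balance on the reservoirs: −Q_H/T_H = -3.369 J/K, +Q_C/T_C = 12.54 J/K.
ΔS_univ = −Q_H/T_H + Q_C/T_C = 9.174 J/K (> 0, since η = 0.333 < η_Carnot = 0.821).

ΔS_univ ≈ 9.174 J/K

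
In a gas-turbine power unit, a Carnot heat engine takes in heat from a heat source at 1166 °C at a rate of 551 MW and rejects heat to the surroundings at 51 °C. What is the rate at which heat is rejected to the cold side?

T_H = 1166 °C → 1166 + 273.15 = 1439.15 K.
T_C = 51 °C → 51 + 273.15 = 324.15 K.
Since the cycle is reversible, η = 1 − T_C/T_H = 1 − 324.15/1439.15 = 0.7748.
For a reversible cycle Q_C/Q_H = T_C/T_H, so Q_C = 551 × 324.15/1439.15 = 124.1 MW.

Q̇_C ≈ 124.1 MW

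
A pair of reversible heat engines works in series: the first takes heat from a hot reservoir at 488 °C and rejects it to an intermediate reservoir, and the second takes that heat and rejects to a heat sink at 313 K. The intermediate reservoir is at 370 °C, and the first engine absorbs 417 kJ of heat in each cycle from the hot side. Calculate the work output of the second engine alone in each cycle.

W₂ ≈ 180.9 kJ

T_H = 488 °C → 488 + 273.15 = 761.15 K.
T_m = 370 °C → 370 + 273.15 = 643.15 K.
Heat entering the second stage: Q_m = Q_H·(T_m/T_H) = 417 × 643.15/761.15 = 352.4 kJ.
Second-stage efficiency η₂ = 1 − T_C/T_m = 1 − 313.00/643.15 = 0.5133, so W₂ = η₂·Q_m = 180.9 kJ.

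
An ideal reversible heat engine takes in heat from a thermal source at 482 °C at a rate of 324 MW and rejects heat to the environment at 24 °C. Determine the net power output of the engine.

Ẇ ≈ 197 MW

T_H = 482 °C → 482 + 273.15 = 755.15 K.
T_C = 24 °C → 24 + 273.15 = 297.15 K.
Since the cycle is reversible, η = 1 − T_C/T_H = 1 − 297.15/755.15 = 0.6065.
W = η·Q_H = 0.6065 × 324 = 197 MW.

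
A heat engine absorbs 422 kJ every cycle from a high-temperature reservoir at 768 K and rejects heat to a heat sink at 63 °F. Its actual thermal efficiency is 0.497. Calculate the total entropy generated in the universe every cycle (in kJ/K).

T_C = 63 °F → (63 − 32) × 5/9 = 17.22 °C = 290.37 K.
W = η·Q_H = 0.497 × 422 = 209.7 kJ, so Q_C = Q_H − W = 212.3 kJ.
Reservoir entropy changes: ΔS_H = −Q_H/T_H = −422/768.00 = -0.5495 kJ/K and ΔS_C = +Q_C/T_C = 212.3/290.37 = 0.7310 kJ/K.
ΔS_univ = −Q_H/T_H + Q_C/T_C = 0.1815 kJ/K (> 0, since η = 0.497 < η_Carnot = 0.622).

ΔS_univ ≈ 0.1815 kJ/K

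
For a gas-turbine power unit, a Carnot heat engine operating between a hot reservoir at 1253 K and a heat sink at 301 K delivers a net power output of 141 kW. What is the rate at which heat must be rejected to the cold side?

Q̇_C ≈ 44.58 kW

Carnot efficiency: η = 1 − T_C/T_H = 1 − 301.00/1253.00 = 0.7598.
Since Q_C/Q_H = T_C/T_H and Q_H = W/η, Q_C = W·T_C/(T_H − T_C) = 141 × 301.00/952.00 = 44.58 kW.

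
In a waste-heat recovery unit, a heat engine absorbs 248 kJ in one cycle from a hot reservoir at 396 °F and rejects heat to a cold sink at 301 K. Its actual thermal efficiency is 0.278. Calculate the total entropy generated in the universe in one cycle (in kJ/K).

ΔS_univ ≈ 0.0732 kJ/K

T_H = 396 °F → (396 − 32) × 5/9 = 202.22 °C = 475.37 K.
W = η·Q_H = 0.278 × 248 = 68.94 kJ, so Q_C = Q_H − W = 179.1 kJ.
Reservoir entropy changes: ΔS_H = −Q_H/T_H = −248/475.37 = -0.5217 kJ/K and ΔS_C = +Q_C/T_C = 179.1/301.00 = 0.5949 kJ/K.
ΔS_univ = −Q_H/T_H + Q_C/T_C = 0.0732 kJ/K (> 0, since η = 0.278 < η_Carnot = 0.367).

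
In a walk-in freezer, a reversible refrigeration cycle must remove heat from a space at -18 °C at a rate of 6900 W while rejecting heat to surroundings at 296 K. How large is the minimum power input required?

Ẇ_in ≈ 1105 W

T_C = -18 °C → -18 + 273.15 = 255.15 K.
The reversible coefficient of performance is COP_R = T_C/(T_H − T_C) = 255.15/40.85 = 6.2460.
W = Q_C/COP_R = 6900/6.2460 = 1105 W.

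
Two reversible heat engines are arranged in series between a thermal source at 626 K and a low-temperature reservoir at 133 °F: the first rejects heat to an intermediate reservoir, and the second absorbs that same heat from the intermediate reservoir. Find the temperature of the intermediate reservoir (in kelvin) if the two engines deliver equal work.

T_C = 133 °F → (133 − 32) × 5/9 = 56.11 °C = 329.26 K.
For reversible stages Q_m = Q_H·(T_m/T_H). Setting W₁ = Q_H(1 − T_m/T_H) equal to W₂ = Q_m(1 − T_C/T_m) = Q_H·(T_m − T_C)/T_H gives T_H − T_m = T_m − T_C, so T_m = (T_H + T_C)/2 = (626.00 + 329.26)/2 = 478 K.

T_m ≈ 478 K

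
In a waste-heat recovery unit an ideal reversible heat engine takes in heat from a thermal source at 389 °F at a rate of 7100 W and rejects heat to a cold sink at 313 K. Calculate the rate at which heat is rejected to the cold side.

T_H = 389 °F → (389 − 32) × 5/9 = 198.33 °C = 471.48 K.
Carnot efficiency: η = 1 − T_C/T_H = 1 − 313.00/471.48 = 0.3361.
For a reversible cycle Q_C/Q_H = T_C/T_H, so Q_C = 7100 × 313.00/471.48 = 4710 W.

Q̇_C ≈ 4710 W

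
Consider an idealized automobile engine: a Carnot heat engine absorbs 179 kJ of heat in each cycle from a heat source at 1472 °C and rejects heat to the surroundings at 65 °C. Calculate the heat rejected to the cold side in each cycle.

T_H = 1472 °C → 1472 + 273.15 = 1745.15 K.
T_C = 65 °C → 65 + 273.15 = 338.15 K.
The Carnot efficiency is η = 1 − T_C/T_H = 1 − 338.15/1745.15 = 0.8062.
For a reversible cycle Q_C/Q_H = T_C/T_H, so Q_C = 179 × 338.15/1745.15 = 34.68 kJ.

Q_C ≈ 34.68 kJ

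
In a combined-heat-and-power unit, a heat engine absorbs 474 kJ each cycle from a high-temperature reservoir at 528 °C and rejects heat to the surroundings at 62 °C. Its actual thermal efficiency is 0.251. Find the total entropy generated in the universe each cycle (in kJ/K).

ΔS_univ ≈ 0.4677 kJ/K

T_H = 528 °C → 528 + 273.15 = 801.15 K.
T_C = 62 °C → 62 + 273.15 = 335.15 K.
W = η·Q_H = 0.251 × 474 = 119.0 kJ, so Q_C = Q_H − W = 355.0 kJ.
The hot reservoir loses entropy Q_H/T_H = 474/801.15 = 0.5916 kJ/K; the cold reservoir gains Q_C/T_C = 355.0/335.15 = 1.059 kJ/K.
ΔS_univ = −Q_H/T_H + Q_C/T_C = 0.4677 kJ/K (> 0, since η = 0.251 < η_Carnot = 0.582).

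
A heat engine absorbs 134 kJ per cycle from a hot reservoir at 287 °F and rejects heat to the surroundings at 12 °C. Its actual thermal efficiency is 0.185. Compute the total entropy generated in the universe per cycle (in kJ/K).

ΔS_univ ≈ 0.0600 kJ/K

T_H = 287 °F → (287 − 32) × 5/9 = 141.67 °C = 414.82 K.
T_C = 12 °C → 12 + 273.15 = 285.15 K.
W = η·Q_H = 0.185 × 134 = 24.79 kJ, so Q_C = Q_H − W = 109.2 kJ.
Entropy balance on the reservoirs: −Q_H/T_H = -0.3230 kJ/K, +Q_C/T_C = 0.3830 kJ/K.
ΔS_univ = −Q_H/T_H + Q_C/T_C = 0.0600 kJ/K (> 0, since η = 0.185 < η_Carnot = 0.313).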